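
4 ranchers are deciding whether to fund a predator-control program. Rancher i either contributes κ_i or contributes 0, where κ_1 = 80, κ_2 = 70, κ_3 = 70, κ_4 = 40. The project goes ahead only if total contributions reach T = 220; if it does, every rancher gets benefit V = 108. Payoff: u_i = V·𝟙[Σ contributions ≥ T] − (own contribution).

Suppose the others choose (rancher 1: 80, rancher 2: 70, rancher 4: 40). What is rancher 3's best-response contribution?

Others' total = 190. Contributing 70 brings total to 260 ≥ 220: gain V − κ_3 = 38.
Best response: 70.

70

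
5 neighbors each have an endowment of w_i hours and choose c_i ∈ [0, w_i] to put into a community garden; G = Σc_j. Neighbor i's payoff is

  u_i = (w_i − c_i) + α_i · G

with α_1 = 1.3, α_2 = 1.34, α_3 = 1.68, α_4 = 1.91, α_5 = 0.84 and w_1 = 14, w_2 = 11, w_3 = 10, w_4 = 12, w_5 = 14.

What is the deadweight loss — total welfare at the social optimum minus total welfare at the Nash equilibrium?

84.98

∂u_i/∂c_i = α_i − 1, so neighbor i contributes w_i if α_i > 1, else 0.
α_i > 1 for i ∈ {1, 2, 3, 4}; NE contributions (14, 11, 10, 12, 0), G = 47.
W^NE = Σw_i − G^NE + (Σα_i)·G^NE = 61 + 6.07·47 = 346.29.
Planner: ∂(Σu_j)/∂c_i = Σα_j − 1 = 6.07 > 0, so everyone contributes w_i; G^SO = 61, W^SO = 61 + 6.07·61 = 431.27.
Deadweight loss = 84.98.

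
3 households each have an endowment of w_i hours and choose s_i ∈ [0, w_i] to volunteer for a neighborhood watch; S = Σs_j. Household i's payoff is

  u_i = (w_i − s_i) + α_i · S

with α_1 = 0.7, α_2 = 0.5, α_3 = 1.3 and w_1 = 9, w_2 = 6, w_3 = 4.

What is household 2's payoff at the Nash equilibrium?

8

∂u_i/∂s_i = α_i − 1, so household i contributes w_i if α_i > 1, else 0.
α_i > 1 for i ∈ {3}; NE contributions (0, 0, 4), S = 4.
u_2 = (6 − 0) + 0.5·4 = 8.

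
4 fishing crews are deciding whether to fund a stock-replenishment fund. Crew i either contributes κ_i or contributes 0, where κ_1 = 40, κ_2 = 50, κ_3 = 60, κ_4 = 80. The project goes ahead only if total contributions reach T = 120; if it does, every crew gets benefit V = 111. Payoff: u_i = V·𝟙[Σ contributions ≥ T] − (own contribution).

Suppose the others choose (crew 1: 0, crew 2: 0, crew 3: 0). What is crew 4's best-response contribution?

0

Others' total = 0. Even contributing 80 gives 80 < 120: no benefit either way.
Best response: 0.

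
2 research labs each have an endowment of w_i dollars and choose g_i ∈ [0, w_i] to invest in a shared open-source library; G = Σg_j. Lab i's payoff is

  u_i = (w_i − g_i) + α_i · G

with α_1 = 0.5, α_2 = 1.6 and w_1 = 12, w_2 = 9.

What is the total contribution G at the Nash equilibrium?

∂u_i/∂g_i = α_i − 1, so lab i contributes w_i if α_i > 1, else 0.
α_i > 1 for i ∈ {2}; NE contributions (0, 9), G = 9.

9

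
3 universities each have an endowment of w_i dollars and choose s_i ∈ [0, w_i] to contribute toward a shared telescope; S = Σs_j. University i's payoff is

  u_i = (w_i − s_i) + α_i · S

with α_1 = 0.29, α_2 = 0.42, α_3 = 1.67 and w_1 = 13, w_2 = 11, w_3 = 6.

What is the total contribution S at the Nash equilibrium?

∂u_i/∂s_i = α_i − 1, so university i contributes w_i if α_i > 1, else 0.
α_i > 1 for i ∈ {3}; NE contributions (0, 0, 6), S = 6.

6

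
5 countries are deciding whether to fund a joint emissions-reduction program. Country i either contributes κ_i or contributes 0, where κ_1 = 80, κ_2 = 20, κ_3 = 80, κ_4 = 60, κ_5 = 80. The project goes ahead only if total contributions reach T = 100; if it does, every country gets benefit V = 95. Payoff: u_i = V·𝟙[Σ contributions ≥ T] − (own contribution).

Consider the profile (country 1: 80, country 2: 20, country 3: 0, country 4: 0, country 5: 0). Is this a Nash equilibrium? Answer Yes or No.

Yes

Total = 100 ≥ 100: provided.
Country 1 (pledges 80, payoff 15): dropping to 0 → total 20, payoff 0. No gain.
Country 2 (pledges 20, payoff 75): dropping to 0 → total 80, payoff 0. No gain.
Country 3 (pledges 0, payoff 95): pledging 80 → total 180, payoff 15. No gain.
Country 4 (pledges 0, payoff 95): pledging 60 → total 160, payoff 35. No gain.
Country 5 (pledges 0, payoff 95): pledging 80 → total 180, payoff 15. No gain.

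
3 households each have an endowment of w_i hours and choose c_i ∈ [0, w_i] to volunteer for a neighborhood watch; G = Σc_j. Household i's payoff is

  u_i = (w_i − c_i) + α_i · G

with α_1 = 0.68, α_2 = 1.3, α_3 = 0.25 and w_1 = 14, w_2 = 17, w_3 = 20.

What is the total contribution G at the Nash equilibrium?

17

∂u_i/∂c_i = α_i − 1, so household i contributes w_i if α_i > 1, else 0.
α_i > 1 for i ∈ {2}; NE contributions (0, 17, 0), G = 17.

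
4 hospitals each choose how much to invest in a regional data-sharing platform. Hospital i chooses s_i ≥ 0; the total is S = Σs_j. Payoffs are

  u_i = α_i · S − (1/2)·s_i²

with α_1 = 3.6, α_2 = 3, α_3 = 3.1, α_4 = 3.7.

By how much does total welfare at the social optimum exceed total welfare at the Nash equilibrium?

Hospital i's FOC: ∂u_i/∂s_i = α_i − s_i = 0, so s_i* = α_i.
NE contributions = (3.6, 3, 3.1, 3.7); S = 13.4.
W^NE = (Σα)·S − ½Σα_i² = 13.4² − ½·45.26 = 156.93.
Planner sets s_i = Σα_j = 13.4 for every i, so S^SO = 4·13.4 = 53.6.
W^SO = (Σα)·S^SO − ½·4·(Σα)² = (4/2)·13.4² = 359.12.
Deadweight loss = W^SO − W^NE = 202.19.

202.19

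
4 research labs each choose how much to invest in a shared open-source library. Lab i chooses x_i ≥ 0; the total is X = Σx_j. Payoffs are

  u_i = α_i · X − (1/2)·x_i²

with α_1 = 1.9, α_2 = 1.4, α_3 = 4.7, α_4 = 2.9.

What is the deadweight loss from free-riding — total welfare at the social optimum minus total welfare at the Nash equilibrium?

Lab i's FOC: ∂u_i/∂x_i = α_i − x_i = 0, so x_i* = α_i.
NE contributions = (1.9, 1.4, 4.7, 2.9); X = 10.9.
W^NE = (Σα)·X − ½Σα_i² = 10.9² − ½·36.07 = 100.775.
Planner sets x_i = Σα_j = 10.9 for every i, so X^SO = 4·10.9 = 43.6.
W^SO = (Σα)·X^SO − ½·4·(Σα)² = (4/2)·10.9² = 237.62.
Deadweight loss = W^SO − W^NE = 136.845.

136.845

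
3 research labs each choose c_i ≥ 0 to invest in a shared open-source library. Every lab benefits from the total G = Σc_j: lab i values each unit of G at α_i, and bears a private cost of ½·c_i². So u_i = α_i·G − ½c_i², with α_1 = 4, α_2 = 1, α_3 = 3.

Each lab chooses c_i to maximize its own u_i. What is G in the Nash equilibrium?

8

Lab i's FOC: ∂u_i/∂c_i = α_i − c_i = 0, so c_i* = α_i.
NE contributions = (4, 1, 3); G = 8.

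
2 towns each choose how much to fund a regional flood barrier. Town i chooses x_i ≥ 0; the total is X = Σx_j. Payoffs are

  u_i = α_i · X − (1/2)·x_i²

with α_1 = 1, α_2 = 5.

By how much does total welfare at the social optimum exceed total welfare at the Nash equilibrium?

Town i's FOC: ∂u_i/∂x_i = α_i − x_i = 0, so x_i* = α_i.
NE contributions = (1, 5); X = 6.
W^NE = (Σα)·X − ½Σα_i² = 6² − ½·26 = 23.
Planner sets x_i = Σα_j = 6 for every i, so X^SO = 2·6 = 12.
W^SO = (Σα)·X^SO − ½·2·(Σα)² = (2/2)·6² = 36.
Deadweight loss = W^SO − W^NE = 13.

13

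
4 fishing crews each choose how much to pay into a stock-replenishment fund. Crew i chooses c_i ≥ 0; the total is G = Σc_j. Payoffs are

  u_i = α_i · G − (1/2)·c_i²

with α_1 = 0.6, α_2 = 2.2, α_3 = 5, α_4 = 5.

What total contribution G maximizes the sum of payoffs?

51.2

Planner FOC: ∂(Σu_j)/∂c_i = (Σα_j) − c_i = 0, so c_i^SO = Σα_j = 12.8 for every i; G^SO = 51.2.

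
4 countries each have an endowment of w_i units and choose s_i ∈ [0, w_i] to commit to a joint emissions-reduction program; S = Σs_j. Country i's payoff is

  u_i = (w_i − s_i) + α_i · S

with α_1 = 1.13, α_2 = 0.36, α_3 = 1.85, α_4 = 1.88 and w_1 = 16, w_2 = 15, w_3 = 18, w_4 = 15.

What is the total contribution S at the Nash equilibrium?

∂u_i/∂s_i = α_i − 1, so country i contributes w_i if α_i > 1, else 0.
α_i > 1 for i ∈ {1, 3, 4}; NE contributions (16, 0, 18, 15), S = 49.

49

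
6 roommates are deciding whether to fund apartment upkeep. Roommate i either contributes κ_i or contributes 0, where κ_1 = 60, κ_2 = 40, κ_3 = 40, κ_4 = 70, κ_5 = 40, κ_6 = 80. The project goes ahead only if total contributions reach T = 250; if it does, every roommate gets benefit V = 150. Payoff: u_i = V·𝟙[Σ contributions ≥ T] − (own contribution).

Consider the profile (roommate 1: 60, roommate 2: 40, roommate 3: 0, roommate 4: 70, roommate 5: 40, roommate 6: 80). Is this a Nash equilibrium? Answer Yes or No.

Total = 290 ≥ 250: provided.
Roommate 1 (pledges 60, payoff 90): dropping to 0 → total 230, payoff 0. No gain.
Roommate 2 (pledges 40, payoff 110): dropping to 0 → total 250, payoff 150. Profitable deviation.

No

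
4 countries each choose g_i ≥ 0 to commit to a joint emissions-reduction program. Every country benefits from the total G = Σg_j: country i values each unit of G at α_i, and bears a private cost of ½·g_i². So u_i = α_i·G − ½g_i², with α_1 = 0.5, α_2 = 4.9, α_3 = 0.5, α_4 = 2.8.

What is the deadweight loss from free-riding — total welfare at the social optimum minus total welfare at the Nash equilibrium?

Country i's FOC: ∂u_i/∂g_i = α_i − g_i = 0, so g_i* = α_i.
NE contributions = (0.5, 4.9, 0.5, 2.8); G = 8.7.
W^NE = (Σα)·G − ½Σα_i² = 8.7² − ½·32.35 = 59.515.
Planner sets g_i = Σα_j = 8.7 for every i, so G^SO = 4·8.7 = 34.8.
W^SO = (Σα)·G^SO − ½·4·(Σα)² = (4/2)·8.7² = 151.38.
Deadweight loss = W^SO − W^NE = 91.865.

91.865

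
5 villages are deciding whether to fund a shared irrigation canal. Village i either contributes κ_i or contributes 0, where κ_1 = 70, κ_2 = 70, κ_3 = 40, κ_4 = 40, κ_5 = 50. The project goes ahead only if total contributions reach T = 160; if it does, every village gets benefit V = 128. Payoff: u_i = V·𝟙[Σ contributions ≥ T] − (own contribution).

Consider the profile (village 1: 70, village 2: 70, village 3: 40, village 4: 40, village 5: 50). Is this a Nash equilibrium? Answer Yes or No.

No

Total = 270 ≥ 160: provided.
Village 1 (pledges 70, payoff 58): dropping to 0 → total 200, payoff 128. Profitable deviation.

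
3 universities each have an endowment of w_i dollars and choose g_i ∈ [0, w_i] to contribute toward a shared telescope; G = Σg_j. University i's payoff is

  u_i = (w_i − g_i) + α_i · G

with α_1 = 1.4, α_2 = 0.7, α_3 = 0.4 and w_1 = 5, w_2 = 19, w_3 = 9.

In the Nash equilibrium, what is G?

5

∂u_i/∂g_i = α_i − 1, so university i contributes w_i if α_i > 1, else 0.
α_i > 1 for i ∈ {1}; NE contributions (5, 0, 0), G = 5.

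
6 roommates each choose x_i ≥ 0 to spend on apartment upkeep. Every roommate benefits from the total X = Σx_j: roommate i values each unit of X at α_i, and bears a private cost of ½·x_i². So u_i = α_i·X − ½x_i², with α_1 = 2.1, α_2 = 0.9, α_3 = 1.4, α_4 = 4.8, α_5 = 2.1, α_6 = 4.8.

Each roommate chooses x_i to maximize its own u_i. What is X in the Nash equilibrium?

Roommate i's FOC: ∂u_i/∂x_i = α_i − x_i = 0, so x_i* = α_i.
NE contributions = (2.1, 0.9, 1.4, 4.8, 2.1, 4.8); X = 16.1.

16.1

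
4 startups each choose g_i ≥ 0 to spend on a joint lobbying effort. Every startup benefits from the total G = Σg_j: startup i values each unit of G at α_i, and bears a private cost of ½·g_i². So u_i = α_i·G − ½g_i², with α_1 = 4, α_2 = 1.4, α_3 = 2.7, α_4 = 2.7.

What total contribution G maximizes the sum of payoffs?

Planner FOC: ∂(Σu_j)/∂g_i = (Σα_j) − g_i = 0, so g_i^SO = Σα_j = 10.8 for every i; G^SO = 43.2.

43.2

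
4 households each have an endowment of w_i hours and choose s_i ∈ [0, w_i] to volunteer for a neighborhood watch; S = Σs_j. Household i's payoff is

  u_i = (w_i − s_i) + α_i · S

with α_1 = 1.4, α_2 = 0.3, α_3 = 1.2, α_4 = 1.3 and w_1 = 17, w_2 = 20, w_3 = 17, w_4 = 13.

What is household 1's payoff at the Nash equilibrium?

∂u_i/∂s_i = α_i − 1, so household i contributes w_i if α_i > 1, else 0.
α_i > 1 for i ∈ {1, 3, 4}; NE contributions (17, 0, 17, 13), S = 47.
u_1 = (17 − 17) + 1.4·47 = 65.8.

65.8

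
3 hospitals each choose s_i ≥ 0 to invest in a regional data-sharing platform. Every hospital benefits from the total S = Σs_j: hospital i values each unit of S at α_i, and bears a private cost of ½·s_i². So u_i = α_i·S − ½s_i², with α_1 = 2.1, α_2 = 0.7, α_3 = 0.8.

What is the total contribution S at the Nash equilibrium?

Hospital i's FOC: ∂u_i/∂s_i = α_i − s_i = 0, so s_i* = α_i.
NE contributions = (2.1, 0.7, 0.8); S = 3.6.

3.6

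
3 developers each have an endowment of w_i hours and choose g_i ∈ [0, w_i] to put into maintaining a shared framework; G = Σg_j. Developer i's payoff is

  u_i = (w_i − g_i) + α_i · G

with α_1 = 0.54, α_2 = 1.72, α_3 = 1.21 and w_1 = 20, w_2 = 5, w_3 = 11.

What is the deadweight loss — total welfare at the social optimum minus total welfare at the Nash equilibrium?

49.4

∂u_i/∂g_i = α_i − 1, so developer i contributes w_i if α_i > 1, else 0.
α_i > 1 for i ∈ {2, 3}; NE contributions (0, 5, 11), G = 16.
W^NE = Σw_i − G^NE + (Σα_i)·G^NE = 36 + 2.47·16 = 75.52.
Planner: ∂(Σu_j)/∂g_i = Σα_j − 1 = 2.47 > 0, so everyone contributes w_i; G^SO = 36, W^SO = 36 + 2.47·36 = 124.92.
Deadweight loss = 49.4.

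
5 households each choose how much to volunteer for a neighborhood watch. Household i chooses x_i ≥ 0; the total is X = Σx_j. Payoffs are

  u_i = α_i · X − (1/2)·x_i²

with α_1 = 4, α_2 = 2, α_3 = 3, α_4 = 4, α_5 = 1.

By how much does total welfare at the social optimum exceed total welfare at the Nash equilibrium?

Household i's FOC: ∂u_i/∂x_i = α_i − x_i = 0, so x_i* = α_i.
NE contributions = (4, 2, 3, 4, 1); X = 14.
W^NE = (Σα)·X − ½Σα_i² = 14² − ½·46 = 173.
Planner sets x_i = Σα_j = 14 for every i, so X^SO = 5·14 = 70.
W^SO = (Σα)·X^SO − ½·5·(Σα)² = (5/2)·14² = 490.
Deadweight loss = W^SO − W^NE = 317.

317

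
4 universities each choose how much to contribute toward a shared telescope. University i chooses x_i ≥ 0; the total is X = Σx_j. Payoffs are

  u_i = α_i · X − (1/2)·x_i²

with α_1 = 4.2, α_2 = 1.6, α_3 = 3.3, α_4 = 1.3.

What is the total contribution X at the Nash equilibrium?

University i's FOC: ∂u_i/∂x_i = α_i − x_i = 0, so x_i* = α_i.
NE contributions = (4.2, 1.6, 3.3, 1.3); X = 10.4.

10.4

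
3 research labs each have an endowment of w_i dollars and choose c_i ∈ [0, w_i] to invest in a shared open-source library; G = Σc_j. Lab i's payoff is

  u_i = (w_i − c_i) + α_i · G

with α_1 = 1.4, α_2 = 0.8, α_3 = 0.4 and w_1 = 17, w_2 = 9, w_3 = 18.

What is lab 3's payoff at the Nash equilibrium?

∂u_i/∂c_i = α_i − 1, so lab i contributes w_i if α_i > 1, else 0.
α_i > 1 for i ∈ {1}; NE contributions (17, 0, 0), G = 17.
u_3 = (18 − 0) + 0.4·17 = 24.8.

24.8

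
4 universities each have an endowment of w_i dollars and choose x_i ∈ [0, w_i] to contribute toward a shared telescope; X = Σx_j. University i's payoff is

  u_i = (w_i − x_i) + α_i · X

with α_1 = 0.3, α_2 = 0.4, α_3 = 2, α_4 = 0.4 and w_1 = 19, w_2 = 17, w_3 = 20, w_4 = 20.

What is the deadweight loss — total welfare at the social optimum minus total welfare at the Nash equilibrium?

117.6

∂u_i/∂x_i = α_i − 1, so university i contributes w_i if α_i > 1, else 0.
α_i > 1 for i ∈ {3}; NE contributions (0, 0, 20, 0), X = 20.
W^NE = Σw_i − X^NE + (Σα_i)·X^NE = 76 + 2.1·20 = 118.
Planner: ∂(Σu_j)/∂x_i = Σα_j − 1 = 2.1 > 0, so everyone contributes w_i; X^SO = 76, W^SO = 76 + 2.1·76 = 235.6.
Deadweight loss = 117.6.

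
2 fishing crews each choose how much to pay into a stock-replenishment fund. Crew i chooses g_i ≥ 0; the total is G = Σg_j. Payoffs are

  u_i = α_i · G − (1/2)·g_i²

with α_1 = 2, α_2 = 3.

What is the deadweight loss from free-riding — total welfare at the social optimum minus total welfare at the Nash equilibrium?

Crew i's FOC: ∂u_i/∂g_i = α_i − g_i = 0, so g_i* = α_i.
NE contributions = (2, 3); G = 5.
W^NE = (Σα)·G − ½Σα_i² = 5² − ½·13 = 18.5.
Planner sets g_i = Σα_j = 5 for every i, so G^SO = 2·5 = 10.
W^SO = (Σα)·G^SO − ½·2·(Σα)² = (2/2)·5² = 25.
Deadweight loss = W^SO − W^NE = 6.5.

6.5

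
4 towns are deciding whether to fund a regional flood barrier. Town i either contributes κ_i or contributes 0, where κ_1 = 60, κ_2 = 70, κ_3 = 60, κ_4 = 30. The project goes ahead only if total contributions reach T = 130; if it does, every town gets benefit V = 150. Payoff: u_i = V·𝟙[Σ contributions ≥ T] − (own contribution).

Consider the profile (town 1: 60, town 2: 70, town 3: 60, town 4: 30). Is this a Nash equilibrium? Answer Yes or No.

No

Total = 220 ≥ 130: provided.
Town 1 (pledges 60, payoff 90): dropping to 0 → total 160, payoff 150. Profitable deviation.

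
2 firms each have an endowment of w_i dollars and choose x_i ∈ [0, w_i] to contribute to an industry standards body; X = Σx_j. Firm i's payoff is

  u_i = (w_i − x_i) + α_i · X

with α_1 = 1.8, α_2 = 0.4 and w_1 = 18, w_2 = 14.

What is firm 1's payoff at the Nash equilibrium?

32.4

∂u_i/∂x_i = α_i − 1, so firm i contributes w_i if α_i > 1, else 0.
α_i > 1 for i ∈ {1}; NE contributions (18, 0), X = 18.
u_1 = (18 − 18) + 1.8·18 = 32.4.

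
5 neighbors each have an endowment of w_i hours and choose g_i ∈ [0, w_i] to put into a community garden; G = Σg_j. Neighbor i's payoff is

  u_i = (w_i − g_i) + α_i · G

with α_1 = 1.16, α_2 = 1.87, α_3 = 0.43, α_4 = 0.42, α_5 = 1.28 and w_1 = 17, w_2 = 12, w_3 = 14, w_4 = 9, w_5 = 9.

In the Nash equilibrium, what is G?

38

∂u_i/∂g_i = α_i − 1, so neighbor i contributes w_i if α_i > 1, else 0.
α_i > 1 for i ∈ {1, 2, 5}; NE contributions (17, 12, 0, 0, 9), G = 38.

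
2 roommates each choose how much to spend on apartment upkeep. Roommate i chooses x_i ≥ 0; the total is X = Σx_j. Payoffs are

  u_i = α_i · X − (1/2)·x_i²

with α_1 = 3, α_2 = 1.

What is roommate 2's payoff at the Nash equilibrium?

Roommate i's FOC: ∂u_i/∂x_i = α_i − x_i = 0, so x_i* = α_i.
NE contributions = (3, 1); X = 4.
u_2 = α_2·X − ½·(x_2)² = 1·4 − ½·1² = 3.5.

3.5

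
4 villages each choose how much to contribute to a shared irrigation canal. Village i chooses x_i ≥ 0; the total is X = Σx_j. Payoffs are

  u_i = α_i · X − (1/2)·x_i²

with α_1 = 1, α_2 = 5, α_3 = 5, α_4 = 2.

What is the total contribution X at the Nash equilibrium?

13

Village i's FOC: ∂u_i/∂x_i = α_i − x_i = 0, so x_i* = α_i.
NE contributions = (1, 5, 5, 2); X = 13.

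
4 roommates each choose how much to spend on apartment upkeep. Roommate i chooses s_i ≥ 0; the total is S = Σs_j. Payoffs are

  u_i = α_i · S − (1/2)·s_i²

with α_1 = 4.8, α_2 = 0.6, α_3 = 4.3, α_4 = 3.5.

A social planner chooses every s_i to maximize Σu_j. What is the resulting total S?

Planner FOC: ∂(Σu_j)/∂s_i = (Σα_j) − s_i = 0, so s_i^SO = Σα_j = 13.2 for every i; S^SO = 52.8.

52.8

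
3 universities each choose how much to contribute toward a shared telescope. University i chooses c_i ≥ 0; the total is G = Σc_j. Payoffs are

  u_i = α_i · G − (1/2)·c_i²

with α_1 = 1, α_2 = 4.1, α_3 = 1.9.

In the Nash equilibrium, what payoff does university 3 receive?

University i's FOC: ∂u_i/∂c_i = α_i − c_i = 0, so c_i* = α_i.
NE contributions = (1, 4.1, 1.9); G = 7.
u_3 = α_3·G − ½·(c_3)² = 1.9·7 − ½·1.9² = 11.495.

11.495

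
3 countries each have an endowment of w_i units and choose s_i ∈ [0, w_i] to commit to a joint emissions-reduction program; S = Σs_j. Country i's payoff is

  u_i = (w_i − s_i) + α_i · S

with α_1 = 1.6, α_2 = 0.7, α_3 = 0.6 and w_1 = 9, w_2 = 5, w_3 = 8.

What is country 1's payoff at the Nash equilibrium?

14.4

∂u_i/∂s_i = α_i − 1, so country i contributes w_i if α_i > 1, else 0.
α_i > 1 for i ∈ {1}; NE contributions (9, 0, 0), S = 9.
u_1 = (9 − 9) + 1.6·9 = 14.4.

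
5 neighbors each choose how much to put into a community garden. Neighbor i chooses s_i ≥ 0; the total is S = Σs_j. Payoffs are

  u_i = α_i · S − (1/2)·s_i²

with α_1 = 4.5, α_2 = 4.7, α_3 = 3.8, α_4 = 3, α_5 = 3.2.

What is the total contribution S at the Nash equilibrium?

19.2

Neighbor i's FOC: ∂u_i/∂s_i = α_i − s_i = 0, so s_i* = α_i.
NE contributions = (4.5, 4.7, 3.8, 3, 3.2); S = 19.2.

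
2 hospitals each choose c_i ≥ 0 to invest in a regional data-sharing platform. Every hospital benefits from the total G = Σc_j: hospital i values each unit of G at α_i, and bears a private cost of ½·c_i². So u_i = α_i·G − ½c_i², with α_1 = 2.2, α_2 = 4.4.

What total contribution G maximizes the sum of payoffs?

Planner FOC: ∂(Σu_j)/∂c_i = (Σα_j) − c_i = 0, so c_i^SO = Σα_j = 6.6 for every i; G^SO = 13.2.

13.2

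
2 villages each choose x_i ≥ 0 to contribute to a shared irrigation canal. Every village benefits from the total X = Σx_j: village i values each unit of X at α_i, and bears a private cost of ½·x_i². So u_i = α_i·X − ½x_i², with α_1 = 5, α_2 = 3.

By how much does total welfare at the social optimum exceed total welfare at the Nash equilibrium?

Village i's FOC: ∂u_i/∂x_i = α_i − x_i = 0, so x_i* = α_i.
NE contributions = (5, 3); X = 8.
W^NE = (Σα)·X − ½Σα_i² = 8² − ½·34 = 47.
Planner sets x_i = Σα_j = 8 for every i, so X^SO = 2·8 = 16.
W^SO = (Σα)·X^SO − ½·2·(Σα)² = (2/2)·8² = 64.
Deadweight loss = W^SO − W^NE = 17.

17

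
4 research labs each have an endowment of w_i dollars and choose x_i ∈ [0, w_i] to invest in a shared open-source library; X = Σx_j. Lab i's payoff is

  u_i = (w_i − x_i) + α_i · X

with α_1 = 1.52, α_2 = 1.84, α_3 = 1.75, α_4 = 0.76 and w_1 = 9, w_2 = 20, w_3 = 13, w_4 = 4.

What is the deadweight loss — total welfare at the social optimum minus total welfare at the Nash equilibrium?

∂u_i/∂x_i = α_i − 1, so lab i contributes w_i if α_i > 1, else 0.
α_i > 1 for i ∈ {1, 2, 3}; NE contributions (9, 20, 13, 0), X = 42.
W^NE = Σw_i − X^NE + (Σα_i)·X^NE = 46 + 4.87·42 = 250.54.
Planner: ∂(Σu_j)/∂x_i = Σα_j − 1 = 4.87 > 0, so everyone contributes w_i; X^SO = 46, W^SO = 46 + 4.87·46 = 270.02.
Deadweight loss = 19.48.

19.48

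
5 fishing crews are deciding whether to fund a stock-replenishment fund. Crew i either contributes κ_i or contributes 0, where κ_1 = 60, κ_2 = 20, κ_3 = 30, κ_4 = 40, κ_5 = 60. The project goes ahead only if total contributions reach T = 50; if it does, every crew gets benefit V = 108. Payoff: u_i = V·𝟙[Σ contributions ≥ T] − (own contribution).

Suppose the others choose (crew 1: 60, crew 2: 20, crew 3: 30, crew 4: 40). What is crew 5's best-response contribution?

Others' total = 150 ≥ 50; contributing adds cost 60 for no extra benefit.
Best response: 0.

0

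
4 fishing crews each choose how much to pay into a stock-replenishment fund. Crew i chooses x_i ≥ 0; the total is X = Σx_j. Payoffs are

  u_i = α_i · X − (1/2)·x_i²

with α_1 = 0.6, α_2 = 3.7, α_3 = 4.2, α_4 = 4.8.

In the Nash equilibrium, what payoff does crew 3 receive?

47.04

Crew i's FOC: ∂u_i/∂x_i = α_i − x_i = 0, so x_i* = α_i.
NE contributions = (0.6, 3.7, 4.2, 4.8); X = 13.3.
u_3 = α_3·X − ½·(x_3)² = 4.2·13.3 − ½·4.2² = 47.04.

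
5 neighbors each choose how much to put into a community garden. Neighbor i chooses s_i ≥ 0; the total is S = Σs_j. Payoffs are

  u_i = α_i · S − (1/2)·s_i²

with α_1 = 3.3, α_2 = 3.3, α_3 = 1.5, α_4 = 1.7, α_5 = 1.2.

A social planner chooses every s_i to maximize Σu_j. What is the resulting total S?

Planner FOC: ∂(Σu_j)/∂s_i = (Σα_j) − s_i = 0, so s_i^SO = Σα_j = 11 for every i; S^SO = 55.

55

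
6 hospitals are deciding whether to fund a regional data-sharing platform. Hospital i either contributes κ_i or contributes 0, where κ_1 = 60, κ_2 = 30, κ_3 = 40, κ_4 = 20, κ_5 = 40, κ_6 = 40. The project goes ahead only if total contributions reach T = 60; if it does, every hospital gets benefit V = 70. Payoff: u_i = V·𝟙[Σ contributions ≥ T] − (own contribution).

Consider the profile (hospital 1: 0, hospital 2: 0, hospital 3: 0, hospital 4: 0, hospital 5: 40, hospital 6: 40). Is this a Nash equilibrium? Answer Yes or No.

Yes

Total = 80 ≥ 60: provided.
Hospital 1 (pledges 0, payoff 70): pledging 60 → total 140, payoff 10. No gain.
Hospital 2 (pledges 0, payoff 70): pledging 30 → total 110, payoff 40. No gain.
Hospital 3 (pledges 0, payoff 70): pledging 40 → total 120, payoff 30. No gain.
Hospital 4 (pledges 0, payoff 70): pledging 20 → total 100, payoff 50. No gain.
Hospital 5 (pledges 40, payoff 30): dropping to 0 → total 40, payoff 0. No gain.
Hospital 6 (pledges 40, payoff 30): dropping to 0 → total 40, payoff 0. No gain.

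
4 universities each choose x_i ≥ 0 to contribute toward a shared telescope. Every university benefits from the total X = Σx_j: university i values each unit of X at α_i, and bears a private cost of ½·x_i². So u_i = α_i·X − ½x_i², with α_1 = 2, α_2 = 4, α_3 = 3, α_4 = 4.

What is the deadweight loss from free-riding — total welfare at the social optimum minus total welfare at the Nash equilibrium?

University i's FOC: ∂u_i/∂x_i = α_i − x_i = 0, so x_i* = α_i.
NE contributions = (2, 4, 3, 4); X = 13.
W^NE = (Σα)·X − ½Σα_i² = 13² − ½·45 = 146.5.
Planner sets x_i = Σα_j = 13 for every i, so X^SO = 4·13 = 52.
W^SO = (Σα)·X^SO − ½·4·(Σα)² = (4/2)·13² = 338.
Deadweight loss = W^SO − W^NE = 191.5.

191.5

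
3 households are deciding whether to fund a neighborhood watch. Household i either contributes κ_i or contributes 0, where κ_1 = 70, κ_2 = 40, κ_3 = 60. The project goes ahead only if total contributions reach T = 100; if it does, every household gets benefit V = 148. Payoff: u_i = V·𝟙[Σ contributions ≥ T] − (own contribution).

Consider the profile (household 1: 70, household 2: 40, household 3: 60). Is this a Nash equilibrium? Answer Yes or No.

Total = 170 ≥ 100: provided.
Household 1 (pledges 70, payoff 78): dropping to 0 → total 100, payoff 148. Profitable deviation.

No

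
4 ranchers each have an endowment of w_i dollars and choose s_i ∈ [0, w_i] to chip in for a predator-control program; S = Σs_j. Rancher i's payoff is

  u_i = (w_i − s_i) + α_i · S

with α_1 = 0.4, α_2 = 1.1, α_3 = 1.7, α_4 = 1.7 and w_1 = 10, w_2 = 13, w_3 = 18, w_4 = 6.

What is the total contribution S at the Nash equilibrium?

∂u_i/∂s_i = α_i − 1, so rancher i contributes w_i if α_i > 1, else 0.
α_i > 1 for i ∈ {2, 3, 4}; NE contributions (0, 13, 18, 6), S = 37.

37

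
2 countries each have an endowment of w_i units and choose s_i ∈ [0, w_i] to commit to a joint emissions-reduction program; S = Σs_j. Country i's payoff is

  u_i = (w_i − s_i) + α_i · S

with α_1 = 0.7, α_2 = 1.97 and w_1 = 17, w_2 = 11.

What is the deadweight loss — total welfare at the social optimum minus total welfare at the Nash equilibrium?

28.39

∂u_i/∂s_i = α_i − 1, so country i contributes w_i if α_i > 1, else 0.
α_i > 1 for i ∈ {2}; NE contributions (0, 11), S = 11.
W^NE = Σw_i − S^NE + (Σα_i)·S^NE = 28 + 1.67·11 = 46.37.
Planner: ∂(Σu_j)/∂s_i = Σα_j − 1 = 1.67 > 0, so everyone contributes w_i; S^SO = 28, W^SO = 28 + 1.67·28 = 74.76.
Deadweight loss = 28.39.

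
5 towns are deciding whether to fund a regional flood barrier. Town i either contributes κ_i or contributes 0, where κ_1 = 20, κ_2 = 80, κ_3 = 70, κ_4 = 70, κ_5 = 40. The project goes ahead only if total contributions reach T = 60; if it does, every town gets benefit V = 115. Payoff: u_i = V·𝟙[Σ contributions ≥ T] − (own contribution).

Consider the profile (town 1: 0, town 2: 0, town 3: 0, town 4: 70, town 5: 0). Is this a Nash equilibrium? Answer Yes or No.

Total = 70 ≥ 60: provided.
Town 1 (pledges 0, payoff 115): pledging 20 → total 90, payoff 95. No gain.
Town 2 (pledges 0, payoff 115): pledging 80 → total 150, payoff 35. No gain.
Town 3 (pledges 0, payoff 115): pledging 70 → total 140, payoff 45. No gain.
Town 4 (pledges 70, payoff 45): dropping to 0 → total 0, payoff 0. No gain.
Town 5 (pledges 0, payoff 115): pledging 40 → total 110, payoff 75. No gain.

Yes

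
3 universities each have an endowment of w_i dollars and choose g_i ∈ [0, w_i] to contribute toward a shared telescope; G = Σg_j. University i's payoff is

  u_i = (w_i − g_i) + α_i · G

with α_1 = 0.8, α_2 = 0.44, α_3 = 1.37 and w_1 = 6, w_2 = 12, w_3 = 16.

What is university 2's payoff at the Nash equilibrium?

19.04

∂u_i/∂g_i = α_i − 1, so university i contributes w_i if α_i > 1, else 0.
α_i > 1 for i ∈ {3}; NE contributions (0, 0, 16), G = 16.
u_2 = (12 − 0) + 0.44·16 = 19.04.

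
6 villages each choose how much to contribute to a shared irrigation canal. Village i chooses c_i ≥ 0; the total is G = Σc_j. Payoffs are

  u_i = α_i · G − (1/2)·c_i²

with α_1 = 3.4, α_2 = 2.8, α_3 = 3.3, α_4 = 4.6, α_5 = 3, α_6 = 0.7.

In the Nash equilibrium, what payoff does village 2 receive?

Village i's FOC: ∂u_i/∂c_i = α_i − c_i = 0, so c_i* = α_i.
NE contributions = (3.4, 2.8, 3.3, 4.6, 3, 0.7); G = 17.8.
u_2 = α_2·G − ½·(c_2)² = 2.8·17.8 − ½·2.8² = 45.92.

45.92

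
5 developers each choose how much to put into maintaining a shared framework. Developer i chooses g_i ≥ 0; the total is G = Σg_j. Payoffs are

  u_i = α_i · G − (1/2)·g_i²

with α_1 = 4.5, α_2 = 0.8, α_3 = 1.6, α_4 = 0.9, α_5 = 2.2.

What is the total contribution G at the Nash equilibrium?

Developer i's FOC: ∂u_i/∂g_i = α_i − g_i = 0, so g_i* = α_i.
NE contributions = (4.5, 0.8, 1.6, 0.9, 2.2); G = 10.

10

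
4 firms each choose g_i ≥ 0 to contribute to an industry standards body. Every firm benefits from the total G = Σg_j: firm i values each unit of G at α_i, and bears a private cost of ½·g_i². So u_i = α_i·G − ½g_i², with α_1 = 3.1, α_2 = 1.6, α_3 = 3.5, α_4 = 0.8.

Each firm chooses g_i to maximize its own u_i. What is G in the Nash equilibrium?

Firm i's FOC: ∂u_i/∂g_i = α_i − g_i = 0, so g_i* = α_i.
NE contributions = (3.1, 1.6, 3.5, 0.8); G = 9.

9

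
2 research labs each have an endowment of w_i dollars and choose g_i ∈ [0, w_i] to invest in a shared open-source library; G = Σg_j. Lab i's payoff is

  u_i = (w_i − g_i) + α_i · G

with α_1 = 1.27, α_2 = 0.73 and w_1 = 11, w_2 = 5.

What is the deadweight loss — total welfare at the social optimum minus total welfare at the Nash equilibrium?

5

∂u_i/∂g_i = α_i − 1, so lab i contributes w_i if α_i > 1, else 0.
α_i > 1 for i ∈ {1}; NE contributions (11, 0), G = 11.
W^NE = Σw_i − G^NE + (Σα_i)·G^NE = 16 + 1·11 = 27.
Planner: ∂(Σu_j)/∂g_i = Σα_j − 1 = 1 > 0, so everyone contributes w_i; G^SO = 16, W^SO = 16 + 1·16 = 32.
Deadweight loss = 5.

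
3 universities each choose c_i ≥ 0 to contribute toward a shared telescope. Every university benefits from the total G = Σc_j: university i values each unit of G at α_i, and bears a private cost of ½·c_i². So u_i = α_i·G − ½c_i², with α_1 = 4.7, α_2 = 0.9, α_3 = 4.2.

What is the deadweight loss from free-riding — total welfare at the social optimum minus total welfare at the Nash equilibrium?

68.29

University i's FOC: ∂u_i/∂c_i = α_i − c_i = 0, so c_i* = α_i.
NE contributions = (4.7, 0.9, 4.2); G = 9.8.
W^NE = (Σα)·G − ½Σα_i² = 9.8² − ½·40.54 = 75.77.
Planner sets c_i = Σα_j = 9.8 for every i, so G^SO = 3·9.8 = 29.4.
W^SO = (Σα)·G^SO − ½·3·(Σα)² = (3/2)·9.8² = 144.06.
Deadweight loss = W^SO − W^NE = 68.29.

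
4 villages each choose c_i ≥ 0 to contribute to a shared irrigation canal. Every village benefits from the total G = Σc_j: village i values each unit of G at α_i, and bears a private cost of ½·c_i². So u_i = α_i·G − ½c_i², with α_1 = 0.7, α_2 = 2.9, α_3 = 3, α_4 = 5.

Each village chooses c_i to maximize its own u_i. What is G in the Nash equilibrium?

Village i's FOC: ∂u_i/∂c_i = α_i − c_i = 0, so c_i* = α_i.
NE contributions = (0.7, 2.9, 3, 5); G = 11.6.

11.6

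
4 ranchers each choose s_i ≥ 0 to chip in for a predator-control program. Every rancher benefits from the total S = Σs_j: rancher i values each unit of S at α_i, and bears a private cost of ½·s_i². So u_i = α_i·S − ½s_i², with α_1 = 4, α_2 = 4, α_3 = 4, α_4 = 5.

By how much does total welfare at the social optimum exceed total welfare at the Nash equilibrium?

Rancher i's FOC: ∂u_i/∂s_i = α_i − s_i = 0, so s_i* = α_i.
NE contributions = (4, 4, 4, 5); S = 17.
W^NE = (Σα)·S − ½Σα_i² = 17² − ½·73 = 252.5.
Planner sets s_i = Σα_j = 17 for every i, so S^SO = 4·17 = 68.
W^SO = (Σα)·S^SO − ½·4·(Σα)² = (4/2)·17² = 578.
Deadweight loss = W^SO − W^NE = 325.5.

325.5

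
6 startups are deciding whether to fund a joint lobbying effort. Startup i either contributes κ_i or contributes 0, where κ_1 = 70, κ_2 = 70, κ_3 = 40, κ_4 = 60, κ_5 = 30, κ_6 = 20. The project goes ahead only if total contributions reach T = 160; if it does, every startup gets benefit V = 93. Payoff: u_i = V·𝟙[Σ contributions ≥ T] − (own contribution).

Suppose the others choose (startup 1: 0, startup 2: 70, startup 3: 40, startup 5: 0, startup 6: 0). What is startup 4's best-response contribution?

Others' total = 110. Contributing 60 brings total to 170 ≥ 160: gain V − κ_4 = 33.
Best response: 60.

60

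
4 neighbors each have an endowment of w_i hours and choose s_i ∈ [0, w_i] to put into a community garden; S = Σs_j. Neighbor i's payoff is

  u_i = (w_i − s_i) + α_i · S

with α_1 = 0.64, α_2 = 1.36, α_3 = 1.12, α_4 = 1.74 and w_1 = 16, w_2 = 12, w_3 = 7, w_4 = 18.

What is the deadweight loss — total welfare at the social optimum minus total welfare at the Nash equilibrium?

61.76

∂u_i/∂s_i = α_i − 1, so neighbor i contributes w_i if α_i > 1, else 0.
α_i > 1 for i ∈ {2, 3, 4}; NE contributions (0, 12, 7, 18), S = 37.
W^NE = Σw_i − S^NE + (Σα_i)·S^NE = 53 + 3.86·37 = 195.82.
Planner: ∂(Σu_j)/∂s_i = Σα_j − 1 = 3.86 > 0, so everyone contributes w_i; S^SO = 53, W^SO = 53 + 3.86·53 = 257.58.
Deadweight loss = 61.76.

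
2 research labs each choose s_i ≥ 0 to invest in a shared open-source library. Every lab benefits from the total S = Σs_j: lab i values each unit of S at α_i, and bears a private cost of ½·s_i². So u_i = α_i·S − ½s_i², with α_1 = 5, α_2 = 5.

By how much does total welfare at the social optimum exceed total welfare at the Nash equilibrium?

25

Lab i's FOC: ∂u_i/∂s_i = α_i − s_i = 0, so s_i* = α_i.
NE contributions = (5, 5); S = 10.
W^NE = (Σα)·S − ½Σα_i² = 10² − ½·50 = 75.
Planner sets s_i = Σα_j = 10 for every i, so S^SO = 2·10 = 20.
W^SO = (Σα)·S^SO − ½·2·(Σα)² = (2/2)·10² = 100.
Deadweight loss = W^SO − W^NE = 25.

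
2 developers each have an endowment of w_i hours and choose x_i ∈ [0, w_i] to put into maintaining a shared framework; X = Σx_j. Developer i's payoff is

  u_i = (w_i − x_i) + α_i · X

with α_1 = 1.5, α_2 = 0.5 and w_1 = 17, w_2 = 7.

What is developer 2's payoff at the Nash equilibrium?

∂u_i/∂x_i = α_i − 1, so developer i contributes w_i if α_i > 1, else 0.
α_i > 1 for i ∈ {1}; NE contributions (17, 0), X = 17.
u_2 = (7 − 0) + 0.5·17 = 15.5.

15.5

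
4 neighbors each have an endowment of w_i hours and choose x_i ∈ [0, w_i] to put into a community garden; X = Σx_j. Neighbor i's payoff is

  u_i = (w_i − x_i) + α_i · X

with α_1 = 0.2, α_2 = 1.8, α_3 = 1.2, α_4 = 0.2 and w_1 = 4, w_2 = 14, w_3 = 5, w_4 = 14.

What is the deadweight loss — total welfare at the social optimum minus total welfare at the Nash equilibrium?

43.2

∂u_i/∂x_i = α_i − 1, so neighbor i contributes w_i if α_i > 1, else 0.
α_i > 1 for i ∈ {2, 3}; NE contributions (0, 14, 5, 0), X = 19.
W^NE = Σw_i − X^NE + (Σα_i)·X^NE = 37 + 2.4·19 = 82.6.
Planner: ∂(Σu_j)/∂x_i = Σα_j − 1 = 2.4 > 0, so everyone contributes w_i; X^SO = 37, W^SO = 37 + 2.4·37 = 125.8.
Deadweight loss = 43.2.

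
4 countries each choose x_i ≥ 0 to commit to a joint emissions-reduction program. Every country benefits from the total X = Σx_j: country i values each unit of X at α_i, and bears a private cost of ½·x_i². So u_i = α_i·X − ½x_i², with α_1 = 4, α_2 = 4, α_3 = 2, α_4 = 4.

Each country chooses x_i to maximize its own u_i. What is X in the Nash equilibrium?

14

Country i's FOC: ∂u_i/∂x_i = α_i − x_i = 0, so x_i* = α_i.
NE contributions = (4, 4, 2, 4); X = 14.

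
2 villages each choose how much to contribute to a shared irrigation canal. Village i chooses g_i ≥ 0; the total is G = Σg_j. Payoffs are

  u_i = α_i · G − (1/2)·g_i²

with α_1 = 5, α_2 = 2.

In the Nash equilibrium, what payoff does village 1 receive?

Village i's FOC: ∂u_i/∂g_i = α_i − g_i = 0, so g_i* = α_i.
NE contributions = (5, 2); G = 7.
u_1 = α_1·G − ½·(g_1)² = 5·7 − ½·5² = 22.5.

22.5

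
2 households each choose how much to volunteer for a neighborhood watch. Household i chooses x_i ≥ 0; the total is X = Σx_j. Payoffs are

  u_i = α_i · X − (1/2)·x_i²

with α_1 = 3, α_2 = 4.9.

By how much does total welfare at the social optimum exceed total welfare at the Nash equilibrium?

Household i's FOC: ∂u_i/∂x_i = α_i − x_i = 0, so x_i* = α_i.
NE contributions = (3, 4.9); X = 7.9.
W^NE = (Σα)·X − ½Σα_i² = 7.9² − ½·33.01 = 45.905.
Planner sets x_i = Σα_j = 7.9 for every i, so X^SO = 2·7.9 = 15.8.
W^SO = (Σα)·X^SO − ½·2·(Σα)² = (2/2)·7.9² = 62.41.
Deadweight loss = W^SO − W^NE = 16.505.

16.505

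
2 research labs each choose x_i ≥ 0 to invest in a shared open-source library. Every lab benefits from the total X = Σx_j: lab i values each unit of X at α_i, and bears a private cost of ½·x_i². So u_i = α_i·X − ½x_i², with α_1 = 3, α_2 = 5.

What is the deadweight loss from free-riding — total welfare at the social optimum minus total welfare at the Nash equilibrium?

17

Lab i's FOC: ∂u_i/∂x_i = α_i − x_i = 0, so x_i* = α_i.
NE contributions = (3, 5); X = 8.
W^NE = (Σα)·X − ½Σα_i² = 8² − ½·34 = 47.
Planner sets x_i = Σα_j = 8 for every i, so X^SO = 2·8 = 16.
W^SO = (Σα)·X^SO − ½·2·(Σα)² = (2/2)·8² = 64.
Deadweight loss = W^SO − W^NE = 17.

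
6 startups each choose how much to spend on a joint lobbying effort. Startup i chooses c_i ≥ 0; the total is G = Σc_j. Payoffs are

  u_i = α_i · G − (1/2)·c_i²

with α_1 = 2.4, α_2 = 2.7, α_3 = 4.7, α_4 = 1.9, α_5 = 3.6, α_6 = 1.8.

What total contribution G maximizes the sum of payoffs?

102.6

Planner FOC: ∂(Σu_j)/∂c_i = (Σα_j) − c_i = 0, so c_i^SO = Σα_j = 17.1 for every i; G^SO = 102.6.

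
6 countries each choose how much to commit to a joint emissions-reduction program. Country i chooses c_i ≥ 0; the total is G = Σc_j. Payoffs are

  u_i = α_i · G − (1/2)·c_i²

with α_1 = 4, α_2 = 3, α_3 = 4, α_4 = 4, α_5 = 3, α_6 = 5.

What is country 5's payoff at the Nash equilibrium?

64.5

Country i's FOC: ∂u_i/∂c_i = α_i − c_i = 0, so c_i* = α_i.
NE contributions = (4, 3, 4, 4, 3, 5); G = 23.
u_5 = α_5·G − ½·(c_5)² = 3·23 − ½·3² = 64.5.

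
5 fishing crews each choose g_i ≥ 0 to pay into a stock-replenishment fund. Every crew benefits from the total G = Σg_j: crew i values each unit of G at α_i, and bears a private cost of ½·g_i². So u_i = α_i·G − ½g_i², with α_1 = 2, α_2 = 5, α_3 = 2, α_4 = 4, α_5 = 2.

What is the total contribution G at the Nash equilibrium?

Crew i's FOC: ∂u_i/∂g_i = α_i − g_i = 0, so g_i* = α_i.
NE contributions = (2, 5, 2, 4, 2); G = 15.

15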